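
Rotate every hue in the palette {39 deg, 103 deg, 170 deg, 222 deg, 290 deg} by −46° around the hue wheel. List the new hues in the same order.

353°, 57°, 124°, 176°, 244°

39 − 46 = -7 → -7 + 360 = 353°
103 − 46 = 57°
170 − 46 = 124°
222 − 46 = 176°
290 − 46 = 244°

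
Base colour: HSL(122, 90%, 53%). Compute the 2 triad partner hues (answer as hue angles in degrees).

A triad places three hues 120° apart.
122 + 120 = 242°
122 + 240 = 362 → 362 − 360 = 2°

242° and 2°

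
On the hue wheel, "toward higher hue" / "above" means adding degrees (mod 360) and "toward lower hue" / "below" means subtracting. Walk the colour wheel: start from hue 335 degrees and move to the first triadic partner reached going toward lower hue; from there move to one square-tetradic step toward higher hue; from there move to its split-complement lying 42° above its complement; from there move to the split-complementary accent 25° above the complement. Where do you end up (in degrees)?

12°

−120° (triadic ↓): 335 − 120 = 215°
+90° (square ↑): 215 + 90 = 305°
+222° (split-comp 42° ↑): 305 + 222 = 527 → 527 − 360 = 167°
+205° (split-comp 25° ↑): 167 + 205 = 372 → 372 − 360 = 12°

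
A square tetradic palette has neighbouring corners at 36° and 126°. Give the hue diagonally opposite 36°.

216°

A square tetradic scheme places four hues 90° apart; opposite corners are 180° apart.
36 + 180 = 216°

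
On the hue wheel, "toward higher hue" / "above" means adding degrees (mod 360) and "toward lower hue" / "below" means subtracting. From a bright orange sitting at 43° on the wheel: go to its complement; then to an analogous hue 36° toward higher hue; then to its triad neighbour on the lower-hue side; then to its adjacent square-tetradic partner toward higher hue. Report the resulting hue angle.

complement +180°: 43 + 180 = 223°
analog 36° ↑ +36°: 223 + 36 = 259°
triadic ↓ −120°: 259 − 120 = 139°
square ↑ +90°: 139 + 90 = 229°

229°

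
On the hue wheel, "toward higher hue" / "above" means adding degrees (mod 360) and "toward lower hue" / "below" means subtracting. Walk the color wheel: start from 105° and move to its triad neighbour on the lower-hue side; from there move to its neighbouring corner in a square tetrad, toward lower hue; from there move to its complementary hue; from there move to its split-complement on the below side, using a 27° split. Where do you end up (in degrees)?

228°

triadic ↓ −120°: 105 − 120 = -15 → -15 + 360 = 345°
square ↓ −90°: 345 − 90 = 255°
complement +180°: 255 + 180 = 435 → 435 − 360 = 75°
split-comp 27° ↓ +153°: 75 + 153 = 228°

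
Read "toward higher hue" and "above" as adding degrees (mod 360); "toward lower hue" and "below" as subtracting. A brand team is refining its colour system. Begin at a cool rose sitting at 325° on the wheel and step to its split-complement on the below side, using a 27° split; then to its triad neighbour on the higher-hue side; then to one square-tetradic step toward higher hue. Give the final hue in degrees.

+153° (split-comp 27° ↓): 325 + 153 = 478 → 478 − 360 = 118°
+120° (triadic ↑): 118 + 120 = 238°
+90° (square ↑): 238 + 90 = 328°

328°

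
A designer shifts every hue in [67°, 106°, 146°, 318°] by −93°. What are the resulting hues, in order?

334°, 13°, 53°, 225°

67 − 93 = -26 → -26 + 360 = 334°
106 − 93 = 13°
146 − 93 = 53°
318 − 93 = 225°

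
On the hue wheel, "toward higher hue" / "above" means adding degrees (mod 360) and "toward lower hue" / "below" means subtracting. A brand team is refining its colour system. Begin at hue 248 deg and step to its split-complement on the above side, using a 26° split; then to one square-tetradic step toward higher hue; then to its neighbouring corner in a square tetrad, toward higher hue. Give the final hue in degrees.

248 + 206 = 454 → 454 − 360 = 94°   (split-comp 26° ↑)
94 + 90 = 184°   (square ↑)
184 + 90 = 274°   (square ↑)

274°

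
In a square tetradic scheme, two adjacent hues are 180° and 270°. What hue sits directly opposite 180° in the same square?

A square tetradic scheme places four hues 90° apart; opposite corners are 180° apart.
180 + 180 = 360 → 360 − 360 = 0°

0°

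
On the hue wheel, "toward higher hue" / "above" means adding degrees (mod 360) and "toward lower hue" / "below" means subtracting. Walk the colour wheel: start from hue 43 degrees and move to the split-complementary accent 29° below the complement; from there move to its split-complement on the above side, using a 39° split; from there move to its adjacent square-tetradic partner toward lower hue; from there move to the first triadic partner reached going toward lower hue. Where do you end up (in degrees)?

203°

split-comp 29° ↓ +151°: 43 + 151 = 194°
split-comp 39° ↑ +219°: 194 + 219 = 413 → 413 − 360 = 53°
square ↓ −90°: 53 − 90 = -37 → -37 + 360 = 323°
triadic ↓ −120°: 323 − 120 = 203°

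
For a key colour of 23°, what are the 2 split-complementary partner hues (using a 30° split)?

Split-complementary hues sit 30° either side of the complement.
Complement of 23°: 23 + 180 = 203°
203 − 30 = 173°
203 + 30 = 233°

173° and 233°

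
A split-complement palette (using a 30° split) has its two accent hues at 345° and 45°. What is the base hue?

The accents sit 30° either side of the complement, so the complement is their short-arc midpoint on the wheel.
Short-arc midpoint of 345° and 45°: 15°.
Base is 180° from the complement: 15 − 180 = -165 → -165 + 360 = 195°

195°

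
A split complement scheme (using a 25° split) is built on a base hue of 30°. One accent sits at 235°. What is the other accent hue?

Split-complementary hues sit 25° either side of the complement.
Complement of the base 30°: 30 + 180 = 210°
The given accent 235° is 25° one side of 210°; the other accent sits 25° the other side: 210 − 25 = 185°

185°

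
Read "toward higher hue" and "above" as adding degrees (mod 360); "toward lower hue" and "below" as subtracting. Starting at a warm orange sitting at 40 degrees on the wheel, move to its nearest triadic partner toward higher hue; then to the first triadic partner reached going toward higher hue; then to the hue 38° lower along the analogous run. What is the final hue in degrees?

+120° (triadic ↑): 40 + 120 = 160°
+120° (triadic ↑): 160 + 120 = 280°
−38° (analog 38° ↓): 280 − 38 = 242°

242°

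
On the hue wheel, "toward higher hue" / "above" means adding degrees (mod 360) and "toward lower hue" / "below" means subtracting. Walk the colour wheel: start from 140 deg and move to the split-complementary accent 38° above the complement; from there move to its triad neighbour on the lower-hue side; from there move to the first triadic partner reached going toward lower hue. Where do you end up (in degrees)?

118°

+218° (split-comp 38° ↑): 140 + 218 = 358°
−120° (triadic ↓): 358 − 120 = 238°
−120° (triadic ↓): 238 − 120 = 118°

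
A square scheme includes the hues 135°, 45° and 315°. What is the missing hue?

A square tetradic scheme places four hues every 90°.
The full set through 45° is {45°, 135°, 225°, 315°}.
Given {45°, 135°, 315°}, the missing hue is 225°.

225°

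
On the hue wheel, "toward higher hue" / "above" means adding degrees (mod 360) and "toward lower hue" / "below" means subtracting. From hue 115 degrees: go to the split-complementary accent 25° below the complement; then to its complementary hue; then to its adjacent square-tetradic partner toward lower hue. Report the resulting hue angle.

0°

split-comp 25° ↓ +155°: 115 + 155 = 270°
complement +180°: 270 + 180 = 450 → 450 − 360 = 90°
square ↓ −90°: 90 − 90 = 0°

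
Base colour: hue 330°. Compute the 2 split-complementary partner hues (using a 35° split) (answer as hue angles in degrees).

Complement of 330°: 330 + 180 = 510 → 510 − 360 = 150°
150 − 35 = 115°
150 + 35 = 185°

115° and 185°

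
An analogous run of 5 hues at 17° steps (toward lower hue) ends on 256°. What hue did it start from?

4 steps of 17° (toward lower hue) give a net shift of −68°.
Start = end − shift: 256 + 68 = 324°

324°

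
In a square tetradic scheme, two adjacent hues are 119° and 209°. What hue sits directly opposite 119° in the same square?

299°

A square tetradic scheme places four hues 90° apart; opposite corners are 180° apart.
119 + 180 = 299°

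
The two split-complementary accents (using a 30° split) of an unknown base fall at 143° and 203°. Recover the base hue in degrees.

The accents sit 30° either side of the complement, so the complement is their short-arc midpoint on the wheel.
Short-arc midpoint of 143° and 203°: 173°.
Base is 180° from the complement: 173 − 180 = -7 → -7 + 360 = 353°

353°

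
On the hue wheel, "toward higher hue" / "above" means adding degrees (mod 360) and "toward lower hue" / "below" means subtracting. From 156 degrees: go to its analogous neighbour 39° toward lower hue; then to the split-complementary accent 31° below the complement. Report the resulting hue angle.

156 − 39 = 117°   (analog 39° ↓)
117 + 149 = 266°   (split-comp 31° ↓)

266°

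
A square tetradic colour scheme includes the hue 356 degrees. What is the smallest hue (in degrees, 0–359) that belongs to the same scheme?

86°

A square tetradic scheme places four hues every 90°.
The full set through 356° is {86°, 176°, 266°, 356°}.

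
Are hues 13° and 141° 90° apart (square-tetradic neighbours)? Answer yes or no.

Angular distance: |13 − 141| = 128 = 128°.
90° apart (square-tetradic neighbours) requires 90°.

no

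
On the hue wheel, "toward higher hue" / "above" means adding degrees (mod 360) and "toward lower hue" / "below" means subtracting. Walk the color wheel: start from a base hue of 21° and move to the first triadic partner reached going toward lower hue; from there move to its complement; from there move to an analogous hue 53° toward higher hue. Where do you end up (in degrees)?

21 − 120 = -99 → -99 + 360 = 261°   (triadic ↓)
261 + 180 = 441 → 441 − 360 = 81°   (complement)
81 + 53 = 134°   (analog 53° ↑)

134°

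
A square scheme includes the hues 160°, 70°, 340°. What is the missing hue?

A square tetradic scheme places four hues every 90°.
The full set through 70° is {70°, 160°, 250°, 340°}.
Given {70°, 160°, 340°}, the missing hue is 250°.

250°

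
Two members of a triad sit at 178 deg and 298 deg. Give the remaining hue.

58°

A triad spaces three hues 120° apart.
The full set is {58°, 178°, 298°}.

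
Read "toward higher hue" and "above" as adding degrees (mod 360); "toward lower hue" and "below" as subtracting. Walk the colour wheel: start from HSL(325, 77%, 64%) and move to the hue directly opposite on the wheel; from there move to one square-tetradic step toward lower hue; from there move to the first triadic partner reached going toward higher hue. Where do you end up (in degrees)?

325 + 180 = 505 → 505 − 360 = 145°   (complement)
145 − 90 = 55°   (square ↓)
55 + 120 = 175°   (triadic ↑)

175°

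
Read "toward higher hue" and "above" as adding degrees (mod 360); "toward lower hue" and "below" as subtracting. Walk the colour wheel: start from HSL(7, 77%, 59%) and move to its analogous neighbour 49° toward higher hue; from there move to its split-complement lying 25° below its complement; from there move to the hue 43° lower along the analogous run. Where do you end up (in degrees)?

+49° (analog 49° ↑): 7 + 49 = 56°
+155° (split-comp 25° ↓): 56 + 155 = 211°
−43° (analog 43° ↓): 211 − 43 = 168°

168°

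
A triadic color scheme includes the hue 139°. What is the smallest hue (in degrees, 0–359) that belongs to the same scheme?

19°

A triad places three hues 120° apart.
The full set through 139° is {19°, 139°, 259°}.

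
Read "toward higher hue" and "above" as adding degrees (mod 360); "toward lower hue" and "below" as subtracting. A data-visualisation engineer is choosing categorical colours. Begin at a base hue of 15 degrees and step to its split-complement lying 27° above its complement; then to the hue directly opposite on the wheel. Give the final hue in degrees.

42°

+207° (split-comp 27° ↑): 15 + 207 = 222°
+180° (complement): 222 + 180 = 402 → 402 − 360 = 42°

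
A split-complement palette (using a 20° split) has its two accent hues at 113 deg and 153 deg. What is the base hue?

313°

The accents sit 20° either side of the complement, so the complement is their short-arc midpoint on the wheel.
Short-arc midpoint of 113° and 153°: 133°.
Base is 180° from the complement: 133 − 180 = -47 → -47 + 360 = 313°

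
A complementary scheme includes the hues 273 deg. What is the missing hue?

The complement sits 180° across the wheel.
The full set through 273° is {93°, 273°}.
Given {273°}, the missing hue is 93°.

93°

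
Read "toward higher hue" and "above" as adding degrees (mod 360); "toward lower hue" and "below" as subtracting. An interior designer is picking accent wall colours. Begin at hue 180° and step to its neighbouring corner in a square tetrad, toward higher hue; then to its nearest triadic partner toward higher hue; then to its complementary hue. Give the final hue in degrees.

210°

180 + 90 = 270°   (square ↑)
270 + 120 = 390 → 390 − 360 = 30°   (triadic ↑)
30 + 180 = 210°   (complement)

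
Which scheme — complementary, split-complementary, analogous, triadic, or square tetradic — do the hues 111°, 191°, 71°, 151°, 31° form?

Sort the hues: 31°, 71°, 111°, 151°, 191°.
Successive gaps around the wheel: 40°, 40°, 40°, 40°, 200°.
A run of hues at equal small steps (40°) with one large closing gap is an analogous group.

analogous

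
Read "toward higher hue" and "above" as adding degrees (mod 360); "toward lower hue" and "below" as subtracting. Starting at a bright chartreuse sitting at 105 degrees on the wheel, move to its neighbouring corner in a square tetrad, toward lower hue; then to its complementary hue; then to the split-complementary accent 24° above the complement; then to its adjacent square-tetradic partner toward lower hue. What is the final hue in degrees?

−90° (square ↓): 105 − 90 = 15°
+180° (complement): 15 + 180 = 195°
+204° (split-comp 24° ↑): 195 + 204 = 399 → 399 − 360 = 39°
−90° (square ↓): 39 − 90 = -51 → -51 + 360 = 309°

309°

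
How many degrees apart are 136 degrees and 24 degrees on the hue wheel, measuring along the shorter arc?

|136 − 24| = 112.
112 ≤ 180, so the shorter arc is 112°.

112°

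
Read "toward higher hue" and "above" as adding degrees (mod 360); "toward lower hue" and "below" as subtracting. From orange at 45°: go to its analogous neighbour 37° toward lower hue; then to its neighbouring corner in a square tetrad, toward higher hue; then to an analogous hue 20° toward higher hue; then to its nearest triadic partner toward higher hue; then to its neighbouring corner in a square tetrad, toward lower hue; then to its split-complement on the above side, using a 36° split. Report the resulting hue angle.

analog 37° ↓ −37°: 45 − 37 = 8°
square ↑ +90°: 8 + 90 = 98°
analog 20° ↑ +20°: 98 + 20 = 118°
triadic ↑ +120°: 118 + 120 = 238°
square ↓ −90°: 238 − 90 = 148°
split-comp 36° ↑ +216°: 148 + 216 = 364 → 364 − 360 = 4°

4°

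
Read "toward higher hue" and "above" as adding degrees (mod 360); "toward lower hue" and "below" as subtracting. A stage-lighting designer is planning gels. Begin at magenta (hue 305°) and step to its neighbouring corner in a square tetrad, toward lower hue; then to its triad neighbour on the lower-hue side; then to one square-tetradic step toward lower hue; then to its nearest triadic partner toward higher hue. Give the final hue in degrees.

125°

−90° (square ↓): 305 − 90 = 215°
−120° (triadic ↓): 215 − 120 = 95°
−90° (square ↓): 95 − 90 = 5°
+120° (triadic ↑): 5 + 120 = 125°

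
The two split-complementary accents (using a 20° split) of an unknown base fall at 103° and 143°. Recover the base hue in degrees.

The accents sit 20° either side of the complement, so the complement is their short-arc midpoint on the wheel.
Short-arc midpoint of 103° and 143°: 123°.
Base is 180° from the complement: 123 − 180 = -57 → -57 + 360 = 303°

303°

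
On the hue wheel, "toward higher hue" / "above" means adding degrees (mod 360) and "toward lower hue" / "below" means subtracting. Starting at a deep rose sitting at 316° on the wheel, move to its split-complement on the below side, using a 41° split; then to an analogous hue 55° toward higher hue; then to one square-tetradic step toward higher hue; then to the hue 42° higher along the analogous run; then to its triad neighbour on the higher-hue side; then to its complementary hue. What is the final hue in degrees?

222°

split-comp 41° ↓ +139°: 316 + 139 = 455 → 455 − 360 = 95°
analog 55° ↑ +55°: 95 + 55 = 150°
square ↑ +90°: 150 + 90 = 240°
analog 42° ↑ +42°: 240 + 42 = 282°
triadic ↑ +120°: 282 + 120 = 402 → 402 − 360 = 42°
complement +180°: 42 + 180 = 222°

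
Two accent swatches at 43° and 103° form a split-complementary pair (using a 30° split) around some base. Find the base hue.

The accents sit 30° either side of the complement, so the complement is their short-arc midpoint on the wheel.
Short-arc midpoint of 43° and 103°: 73°.
Base is 180° from the complement: 73 − 180 = -107 → -107 + 360 = 253°

253°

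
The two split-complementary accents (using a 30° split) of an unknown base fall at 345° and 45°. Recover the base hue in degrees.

195°

The accents sit 30° either side of the complement, so the complement is their short-arc midpoint on the wheel.
Short-arc midpoint of 345° and 45°: 15°.
Base is 180° from the complement: 15 − 180 = -165 → -165 + 360 = 195°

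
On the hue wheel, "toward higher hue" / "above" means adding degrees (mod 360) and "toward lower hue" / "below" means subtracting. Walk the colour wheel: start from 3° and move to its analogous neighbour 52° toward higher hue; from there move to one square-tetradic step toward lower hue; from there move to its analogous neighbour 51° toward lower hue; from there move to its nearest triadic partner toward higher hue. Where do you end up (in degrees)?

34°

+52° (analog 52° ↑): 3 + 52 = 55°
−90° (square ↓): 55 − 90 = -35 → -35 + 360 = 325°
−51° (analog 51° ↓): 325 − 51 = 274°
+120° (triadic ↑): 274 + 120 = 394 → 394 − 360 = 34°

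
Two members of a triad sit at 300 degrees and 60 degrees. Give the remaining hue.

A triad spaces three hues 120° apart.
The full set is {60°, 180°, 300°}.

180°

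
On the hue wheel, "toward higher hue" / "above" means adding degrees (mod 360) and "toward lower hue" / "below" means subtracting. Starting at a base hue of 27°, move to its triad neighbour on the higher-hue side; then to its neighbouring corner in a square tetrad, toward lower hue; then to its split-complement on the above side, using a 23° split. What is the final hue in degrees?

260°

27 + 120 = 147°   (triadic ↑)
147 − 90 = 57°   (square ↓)
57 + 203 = 260°   (split-comp 23° ↑)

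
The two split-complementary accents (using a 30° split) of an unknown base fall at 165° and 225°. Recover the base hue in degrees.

The accents sit 30° either side of the complement, so the complement is their short-arc midpoint on the wheel.
Short-arc midpoint of 165° and 225°: 195°.
Base is 180° from the complement: 195 − 180 = 15°

15°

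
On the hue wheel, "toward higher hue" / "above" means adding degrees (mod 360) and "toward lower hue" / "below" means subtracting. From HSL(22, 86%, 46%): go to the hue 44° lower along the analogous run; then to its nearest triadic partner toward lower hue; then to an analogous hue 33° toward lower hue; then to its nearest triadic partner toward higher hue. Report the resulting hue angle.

22 − 44 = -22 → -22 + 360 = 338°   (analog 44° ↓)
338 − 120 = 218°   (triadic ↓)
218 − 33 = 185°   (analog 33° ↓)
185 + 120 = 305°   (triadic ↑)

305°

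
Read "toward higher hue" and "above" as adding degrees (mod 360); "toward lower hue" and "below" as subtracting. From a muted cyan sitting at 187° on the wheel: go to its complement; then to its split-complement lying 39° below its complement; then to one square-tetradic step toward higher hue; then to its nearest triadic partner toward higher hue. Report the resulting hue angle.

complement +180°: 187 + 180 = 367 → 367 − 360 = 7°
split-comp 39° ↓ +141°: 7 + 141 = 148°
square ↑ +90°: 148 + 90 = 238°
triadic ↑ +120°: 238 + 120 = 358°

358°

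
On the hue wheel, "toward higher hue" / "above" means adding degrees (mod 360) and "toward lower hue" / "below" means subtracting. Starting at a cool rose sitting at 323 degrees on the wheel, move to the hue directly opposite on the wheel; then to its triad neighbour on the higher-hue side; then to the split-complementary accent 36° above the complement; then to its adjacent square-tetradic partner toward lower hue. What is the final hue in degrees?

29°

complement +180°: 323 + 180 = 503 → 503 − 360 = 143°
triadic ↑ +120°: 143 + 120 = 263°
split-comp 36° ↑ +216°: 263 + 216 = 479 → 479 − 360 = 119°
square ↓ −90°: 119 − 90 = 29°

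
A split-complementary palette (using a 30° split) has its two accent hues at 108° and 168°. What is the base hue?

318°

The accents sit 30° either side of the complement, so the complement is their short-arc midpoint on the wheel.
Short-arc midpoint of 108° and 168°: 138°.
Base is 180° from the complement: 138 − 180 = -42 → -42 + 360 = 318°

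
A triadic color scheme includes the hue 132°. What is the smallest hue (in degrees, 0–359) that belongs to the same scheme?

A triad places three hues 120° apart.
The full set through 132° is {12°, 132°, 252°}.

12°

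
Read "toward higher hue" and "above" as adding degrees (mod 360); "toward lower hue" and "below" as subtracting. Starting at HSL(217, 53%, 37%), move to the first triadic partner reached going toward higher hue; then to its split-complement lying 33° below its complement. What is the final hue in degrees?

+120° (triadic ↑): 217 + 120 = 337°
+147° (split-comp 33° ↓): 337 + 147 = 484 → 484 − 360 = 124°

124°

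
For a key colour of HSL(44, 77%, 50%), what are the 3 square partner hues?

A square tetradic scheme places four hues every 90°.
44 + 90 = 134°
44 + 180 = 224°
44 + 270 = 314°

134°, 224°, and 314°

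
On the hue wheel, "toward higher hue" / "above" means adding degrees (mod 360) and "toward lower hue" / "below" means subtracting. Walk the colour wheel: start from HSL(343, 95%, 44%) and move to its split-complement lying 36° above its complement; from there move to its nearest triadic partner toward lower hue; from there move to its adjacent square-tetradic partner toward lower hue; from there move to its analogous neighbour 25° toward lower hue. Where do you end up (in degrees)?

343 + 216 = 559 → 559 − 360 = 199°   (split-comp 36° ↑)
199 − 120 = 79°   (triadic ↓)
79 − 90 = -11 → -11 + 360 = 349°   (square ↓)
349 − 25 = 324°   (analog 25° ↓)

324°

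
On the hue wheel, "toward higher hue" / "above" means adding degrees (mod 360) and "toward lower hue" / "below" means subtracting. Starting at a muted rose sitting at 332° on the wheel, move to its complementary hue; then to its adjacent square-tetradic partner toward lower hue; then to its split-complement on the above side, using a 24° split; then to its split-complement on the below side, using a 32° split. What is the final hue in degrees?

332 + 180 = 512 → 512 − 360 = 152°   (complement)
152 − 90 = 62°   (square ↓)
62 + 204 = 266°   (split-comp 24° ↑)
266 + 148 = 414 → 414 − 360 = 54°   (split-comp 32° ↓)

54°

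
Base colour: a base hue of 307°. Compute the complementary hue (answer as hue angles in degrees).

The complement sits 180° across the wheel.
307 + 180 = 487 → 487 − 360 = 127°

127°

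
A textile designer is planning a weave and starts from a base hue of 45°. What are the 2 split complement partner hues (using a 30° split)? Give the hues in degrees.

195° and 255°

Split-complementary hues sit 30° either side of the complement.
Complement of 45°: 45 + 180 = 225°
225 − 30 = 195°
225 + 30 = 255°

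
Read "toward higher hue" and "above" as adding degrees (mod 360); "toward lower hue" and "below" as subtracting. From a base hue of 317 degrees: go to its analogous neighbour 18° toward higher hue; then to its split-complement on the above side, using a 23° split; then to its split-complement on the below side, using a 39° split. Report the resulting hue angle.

319°

+18° (analog 18° ↑): 317 + 18 = 335°
+203° (split-comp 23° ↑): 335 + 203 = 538 → 538 − 360 = 178°
+141° (split-comp 39° ↓): 178 + 141 = 319°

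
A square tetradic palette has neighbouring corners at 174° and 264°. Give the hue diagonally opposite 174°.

A square tetradic scheme places four hues 90° apart; opposite corners are 180° apart.
174 + 180 = 354°

354°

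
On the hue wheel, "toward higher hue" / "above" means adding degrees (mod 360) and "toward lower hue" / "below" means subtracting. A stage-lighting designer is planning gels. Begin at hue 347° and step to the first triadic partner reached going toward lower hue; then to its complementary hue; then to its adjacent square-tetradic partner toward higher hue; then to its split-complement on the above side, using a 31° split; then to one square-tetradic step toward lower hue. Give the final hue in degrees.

258°

−120° (triadic ↓): 347 − 120 = 227°
+180° (complement): 227 + 180 = 407 → 407 − 360 = 47°
+90° (square ↑): 47 + 90 = 137°
+211° (split-comp 31° ↑): 137 + 211 = 348°
−90° (square ↓): 348 − 90 = 258°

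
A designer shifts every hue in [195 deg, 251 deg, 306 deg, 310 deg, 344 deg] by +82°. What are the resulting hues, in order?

277°, 333°, 28°, 32°, 66°

195 + 82 = 277°
251 + 82 = 333°
306 + 82 = 388 → 388 − 360 = 28°
310 + 82 = 392 → 392 − 360 = 32°
344 + 82 = 426 → 426 − 360 = 66°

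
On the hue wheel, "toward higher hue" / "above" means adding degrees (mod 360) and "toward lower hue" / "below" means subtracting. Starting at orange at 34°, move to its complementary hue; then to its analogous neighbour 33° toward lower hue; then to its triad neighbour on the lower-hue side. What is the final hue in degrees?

+180° (complement): 34 + 180 = 214°
−33° (analog 33° ↓): 214 − 33 = 181°
−120° (triadic ↓): 181 − 120 = 61°

61°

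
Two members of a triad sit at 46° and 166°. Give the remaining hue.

A triad spaces three hues 120° apart.
The full set is {46°, 166°, 286°}.

286°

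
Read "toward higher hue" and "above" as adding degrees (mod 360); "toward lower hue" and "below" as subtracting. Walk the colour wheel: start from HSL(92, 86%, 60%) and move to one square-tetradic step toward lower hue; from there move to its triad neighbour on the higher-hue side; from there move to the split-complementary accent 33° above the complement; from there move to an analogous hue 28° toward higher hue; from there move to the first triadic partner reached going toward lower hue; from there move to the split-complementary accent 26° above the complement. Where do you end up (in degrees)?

89°

square ↓ −90°: 92 − 90 = 2°
triadic ↑ +120°: 2 + 120 = 122°
split-comp 33° ↑ +213°: 122 + 213 = 335°
analog 28° ↑ +28°: 335 + 28 = 363 → 363 − 360 = 3°
triadic ↓ −120°: 3 − 120 = -117 → -117 + 360 = 243°
split-comp 26° ↑ +206°: 243 + 206 = 449 → 449 − 360 = 89°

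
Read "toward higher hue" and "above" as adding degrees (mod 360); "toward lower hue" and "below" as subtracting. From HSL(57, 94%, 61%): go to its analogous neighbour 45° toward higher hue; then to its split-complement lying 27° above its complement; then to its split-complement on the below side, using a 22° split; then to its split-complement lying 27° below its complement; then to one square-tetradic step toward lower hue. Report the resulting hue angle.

57 + 45 = 102°   (analog 45° ↑)
102 + 207 = 309°   (split-comp 27° ↑)
309 + 158 = 467 → 467 − 360 = 107°   (split-comp 22° ↓)
107 + 153 = 260°   (split-comp 27° ↓)
260 − 90 = 170°   (square ↓)

170°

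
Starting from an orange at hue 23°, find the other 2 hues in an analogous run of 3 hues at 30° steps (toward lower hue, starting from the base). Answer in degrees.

23 − 30 = -7 → -7 + 360 = 353°
23 − 60 = -37 → -37 + 360 = 323°

353° and 323°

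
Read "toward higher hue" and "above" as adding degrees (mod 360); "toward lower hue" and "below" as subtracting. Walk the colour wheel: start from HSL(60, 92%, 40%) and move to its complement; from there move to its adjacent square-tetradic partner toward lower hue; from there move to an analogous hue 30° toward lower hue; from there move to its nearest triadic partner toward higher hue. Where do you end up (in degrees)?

240°

complement +180°: 60 + 180 = 240°
square ↓ −90°: 240 − 90 = 150°
analog 30° ↓ −30°: 150 − 30 = 120°
triadic ↑ +120°: 120 + 120 = 240°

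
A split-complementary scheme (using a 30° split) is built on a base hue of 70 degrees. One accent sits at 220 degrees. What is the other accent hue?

280°

Split-complementary hues sit 30° either side of the complement.
Complement of the base 70°: 70 + 180 = 250°
The given accent 220° is 30° one side of 250°; the other accent sits 30° the other side: 250 + 30 = 280°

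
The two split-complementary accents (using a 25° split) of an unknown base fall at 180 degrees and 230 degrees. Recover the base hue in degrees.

25°

The accents sit 25° either side of the complement, so the complement is their short-arc midpoint on the wheel.
Short-arc midpoint of 180° and 230°: 205°.
Base is 180° from the complement: 205 − 180 = 25°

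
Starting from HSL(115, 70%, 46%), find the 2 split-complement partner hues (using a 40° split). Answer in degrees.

255° and 335°

Split-complementary hues sit 40° either side of the complement.
Complement of 115°: 115 + 180 = 295°
295 − 40 = 255°
295 + 40 = 335°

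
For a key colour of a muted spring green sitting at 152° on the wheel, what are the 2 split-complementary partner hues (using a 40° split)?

292° and 12°

Complement of 152°: 152 + 180 = 332°
332 − 40 = 292°
332 + 40 = 372 → 372 − 360 = 12°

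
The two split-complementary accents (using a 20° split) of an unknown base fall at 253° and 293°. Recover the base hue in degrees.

93°

The accents sit 20° either side of the complement, so the complement is their short-arc midpoint on the wheel.
Short-arc midpoint of 253° and 293°: 273°.
Base is 180° from the complement: 273 − 180 = 93°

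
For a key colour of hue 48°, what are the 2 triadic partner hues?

A triad places three hues 120° apart.
48 + 120 = 168°
48 + 240 = 288°

168° and 288°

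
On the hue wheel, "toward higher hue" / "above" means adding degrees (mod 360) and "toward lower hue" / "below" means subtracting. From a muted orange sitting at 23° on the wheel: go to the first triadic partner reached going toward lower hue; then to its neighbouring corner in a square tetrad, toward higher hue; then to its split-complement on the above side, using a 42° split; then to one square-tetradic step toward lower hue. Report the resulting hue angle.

125°

triadic ↓ −120°: 23 − 120 = -97 → -97 + 360 = 263°
square ↑ +90°: 263 + 90 = 353°
split-comp 42° ↑ +222°: 353 + 222 = 575 → 575 − 360 = 215°
square ↓ −90°: 215 − 90 = 125°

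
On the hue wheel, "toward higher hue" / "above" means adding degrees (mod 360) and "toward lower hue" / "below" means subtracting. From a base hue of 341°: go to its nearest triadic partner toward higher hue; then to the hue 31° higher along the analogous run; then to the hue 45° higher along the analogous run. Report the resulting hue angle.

177°

triadic ↑ +120°: 341 + 120 = 461 → 461 − 360 = 101°
analog 31° ↑ +31°: 101 + 31 = 132°
analog 45° ↑ +45°: 132 + 45 = 177°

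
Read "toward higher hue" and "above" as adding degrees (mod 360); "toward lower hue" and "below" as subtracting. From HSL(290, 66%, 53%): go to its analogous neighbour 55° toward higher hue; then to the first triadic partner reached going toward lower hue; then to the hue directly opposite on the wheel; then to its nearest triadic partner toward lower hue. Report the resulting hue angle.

290 + 55 = 345°   (analog 55° ↑)
345 − 120 = 225°   (triadic ↓)
225 + 180 = 405 → 405 − 360 = 45°   (complement)
45 − 120 = -75 → -75 + 360 = 285°   (triadic ↓)

285°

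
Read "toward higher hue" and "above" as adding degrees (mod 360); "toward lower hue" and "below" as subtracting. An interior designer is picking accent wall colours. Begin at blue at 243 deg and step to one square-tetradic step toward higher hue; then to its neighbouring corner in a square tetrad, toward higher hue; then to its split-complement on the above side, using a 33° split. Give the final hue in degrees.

276°

+90° (square ↑): 243 + 90 = 333°
+90° (square ↑): 333 + 90 = 423 → 423 − 360 = 63°
+213° (split-comp 33° ↑): 63 + 213 = 276°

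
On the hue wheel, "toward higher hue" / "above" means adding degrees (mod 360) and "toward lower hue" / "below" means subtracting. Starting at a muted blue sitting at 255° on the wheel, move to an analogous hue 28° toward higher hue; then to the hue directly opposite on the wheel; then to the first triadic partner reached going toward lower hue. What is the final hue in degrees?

343°

255 + 28 = 283°   (analog 28° ↑)
283 + 180 = 463 → 463 − 360 = 103°   (complement)
103 − 120 = -17 → -17 + 360 = 343°   (triadic ↓)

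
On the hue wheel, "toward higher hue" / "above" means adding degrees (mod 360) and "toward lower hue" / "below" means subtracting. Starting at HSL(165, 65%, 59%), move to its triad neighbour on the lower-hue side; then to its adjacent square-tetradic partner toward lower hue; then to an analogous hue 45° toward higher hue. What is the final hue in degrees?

0°

triadic ↓ −120°: 165 − 120 = 45°
square ↓ −90°: 45 − 90 = -45 → -45 + 360 = 315°
analog 45° ↑ +45°: 315 + 45 = 360 → 360 − 360 = 0°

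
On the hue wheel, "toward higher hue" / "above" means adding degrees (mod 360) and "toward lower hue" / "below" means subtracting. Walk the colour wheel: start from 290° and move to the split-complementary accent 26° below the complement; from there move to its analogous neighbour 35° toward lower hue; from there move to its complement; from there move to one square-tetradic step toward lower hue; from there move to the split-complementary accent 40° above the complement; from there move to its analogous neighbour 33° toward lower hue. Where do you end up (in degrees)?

326°

+154° (split-comp 26° ↓): 290 + 154 = 444 → 444 − 360 = 84°
−35° (analog 35° ↓): 84 − 35 = 49°
+180° (complement): 49 + 180 = 229°
−90° (square ↓): 229 − 90 = 139°
+220° (split-comp 40° ↑): 139 + 220 = 359°
−33° (analog 33° ↓): 359 − 33 = 326°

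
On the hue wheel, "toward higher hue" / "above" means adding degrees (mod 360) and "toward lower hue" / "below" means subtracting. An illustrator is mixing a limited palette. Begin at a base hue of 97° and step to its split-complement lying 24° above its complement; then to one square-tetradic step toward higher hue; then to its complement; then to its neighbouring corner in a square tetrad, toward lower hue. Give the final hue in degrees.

121°

97 + 204 = 301°   (split-comp 24° ↑)
301 + 90 = 391 → 391 − 360 = 31°   (square ↑)
31 + 180 = 211°   (complement)
211 − 90 = 121°   (square ↓)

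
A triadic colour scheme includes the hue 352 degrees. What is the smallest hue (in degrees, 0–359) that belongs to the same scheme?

112°

A triad places three hues 120° apart.
The full set through 352° is {112°, 232°, 352°}.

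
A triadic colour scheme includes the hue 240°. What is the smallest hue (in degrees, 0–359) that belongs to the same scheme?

0°

A triad places three hues 120° apart.
The full set through 240° is {0°, 120°, 240°}.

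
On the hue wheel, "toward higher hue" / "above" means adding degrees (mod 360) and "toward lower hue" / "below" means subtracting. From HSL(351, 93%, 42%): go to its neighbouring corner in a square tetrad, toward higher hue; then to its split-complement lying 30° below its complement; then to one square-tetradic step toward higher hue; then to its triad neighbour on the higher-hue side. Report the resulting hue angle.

81°

351 + 90 = 441 → 441 − 360 = 81°   (square ↑)
81 + 150 = 231°   (split-comp 30° ↓)
231 + 90 = 321°   (square ↑)
321 + 120 = 441 → 441 − 360 = 81°   (triadic ↑)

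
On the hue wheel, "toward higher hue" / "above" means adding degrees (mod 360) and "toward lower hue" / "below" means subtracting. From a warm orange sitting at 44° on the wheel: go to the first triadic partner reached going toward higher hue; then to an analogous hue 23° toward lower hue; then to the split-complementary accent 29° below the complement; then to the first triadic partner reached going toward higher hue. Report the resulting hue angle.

triadic ↑ +120°: 44 + 120 = 164°
analog 23° ↓ −23°: 164 − 23 = 141°
split-comp 29° ↓ +151°: 141 + 151 = 292°
triadic ↑ +120°: 292 + 120 = 412 → 412 − 360 = 52°

52°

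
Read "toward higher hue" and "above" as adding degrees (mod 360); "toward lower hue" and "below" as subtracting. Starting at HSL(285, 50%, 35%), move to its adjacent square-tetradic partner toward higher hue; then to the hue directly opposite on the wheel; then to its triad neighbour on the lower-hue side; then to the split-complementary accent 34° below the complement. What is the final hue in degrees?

+90° (square ↑): 285 + 90 = 375 → 375 − 360 = 15°
+180° (complement): 15 + 180 = 195°
−120° (triadic ↓): 195 − 120 = 75°
+146° (split-comp 34° ↓): 75 + 146 = 221°

221°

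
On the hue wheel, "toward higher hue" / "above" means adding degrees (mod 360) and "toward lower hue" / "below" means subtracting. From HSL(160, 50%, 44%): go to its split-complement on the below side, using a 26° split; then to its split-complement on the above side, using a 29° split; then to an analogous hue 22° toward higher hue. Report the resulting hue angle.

185°

+154° (split-comp 26° ↓): 160 + 154 = 314°
+209° (split-comp 29° ↑): 314 + 209 = 523 → 523 − 360 = 163°
+22° (analog 22° ↑): 163 + 22 = 185°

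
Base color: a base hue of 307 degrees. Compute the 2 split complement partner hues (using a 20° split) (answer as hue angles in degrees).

Split-complementary hues sit 20° either side of the complement.
Complement of 307 degrees: 307 + 180 = 487 → 487 − 360 = 127°
127 − 20 = 107°
127 + 20 = 147°

107° and 147°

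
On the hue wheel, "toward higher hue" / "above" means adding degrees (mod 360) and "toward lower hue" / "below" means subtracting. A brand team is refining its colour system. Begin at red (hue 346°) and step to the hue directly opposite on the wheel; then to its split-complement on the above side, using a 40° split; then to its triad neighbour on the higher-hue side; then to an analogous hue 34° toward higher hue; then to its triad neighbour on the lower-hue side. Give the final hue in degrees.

346 + 180 = 526 → 526 − 360 = 166°   (complement)
166 + 220 = 386 → 386 − 360 = 26°   (split-comp 40° ↑)
26 + 120 = 146°   (triadic ↑)
146 + 34 = 180°   (analog 34° ↑)
180 − 120 = 60°   (triadic ↓)

60°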